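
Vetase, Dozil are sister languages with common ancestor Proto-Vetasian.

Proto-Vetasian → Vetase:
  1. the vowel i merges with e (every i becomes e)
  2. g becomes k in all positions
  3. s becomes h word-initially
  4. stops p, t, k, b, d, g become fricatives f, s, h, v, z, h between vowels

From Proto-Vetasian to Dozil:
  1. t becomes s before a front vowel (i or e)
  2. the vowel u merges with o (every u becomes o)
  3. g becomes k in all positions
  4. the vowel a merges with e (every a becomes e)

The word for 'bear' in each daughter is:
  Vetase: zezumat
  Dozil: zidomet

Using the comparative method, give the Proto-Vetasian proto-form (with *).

*zidumat

Position 2: Vetase has e, Dozil has i. Dozil preserves i here (none of its changes turn any other segment into i), so the proto-segment is *i.
Position 3: Vetase has z, Dozil has d. Dozil preserves d here (none of its changes turn any other segment into d), so the proto-segment is *d.
Position 4: Vetase has u, Dozil has o. Vetase preserves u here (none of its changes turn any other segment into u), so the proto-segment is *u.
Verify the candidate proto-form against each daughter:
Vetase: *zidumat > zedumat > zezumat  (by vowel merger, intervocalic lenition)
Dozil: start from *zidumat.
  rule 1: no change — zidumat
  rule 2 (vowel merger): zidumat → zidomat
  rule 3: no change — zidomat
  rule 4 (vowel merger): zidomat → zidomet
  ⇒ Dozil zidomet
*zidumat is the unique common source.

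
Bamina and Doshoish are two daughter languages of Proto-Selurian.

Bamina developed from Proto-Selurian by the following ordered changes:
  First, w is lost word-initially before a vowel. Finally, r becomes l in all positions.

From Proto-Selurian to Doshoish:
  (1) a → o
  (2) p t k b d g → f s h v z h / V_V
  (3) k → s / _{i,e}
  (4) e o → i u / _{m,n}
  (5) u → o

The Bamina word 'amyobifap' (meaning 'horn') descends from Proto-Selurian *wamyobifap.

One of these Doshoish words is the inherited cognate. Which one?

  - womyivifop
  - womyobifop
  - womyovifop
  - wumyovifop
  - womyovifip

womyovifop

Doshoish: start from *wamyobifap.
  rule 1 (vowel merger): wamyobifap → womyobifop
  rule 2 (intervocalic lenition): womyobifop → womyovifop
  rule 3: no change — womyovifop
  rule 4 (pre-nasal raising): womyovifop → wumyovifop
  rule 5 (vowel merger): wumyovifop → womyovifop
  ⇒ Doshoish womyovifop
Among the options, 'womyovifop' alone shows every Doshoish change applied in order.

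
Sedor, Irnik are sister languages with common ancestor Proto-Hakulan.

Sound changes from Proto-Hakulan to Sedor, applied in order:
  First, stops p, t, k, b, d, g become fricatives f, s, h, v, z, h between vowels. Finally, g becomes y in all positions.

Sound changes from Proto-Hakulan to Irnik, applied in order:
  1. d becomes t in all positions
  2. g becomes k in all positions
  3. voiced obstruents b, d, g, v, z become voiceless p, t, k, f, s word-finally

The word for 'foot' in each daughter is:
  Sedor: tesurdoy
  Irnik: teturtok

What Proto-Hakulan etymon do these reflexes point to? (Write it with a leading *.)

*teturdog

Position 8: Sedor has y, Irnik has k. Taking the neighbouring segments as reconstructed: Sedor y could go back to *g or *y; Irnik k could go back to *k or *g — the one source consistent with every daughter is *g.
Position 6: Sedor has d, Irnik has t. Sedor preserves d here (none of its changes turn any other segment into d), so the proto-segment is *d.
Position 3: Sedor has s, Irnik has t. Taking the neighbouring segments as reconstructed: Sedor s could go back to *t or *s; Irnik t could go back to *t or *d — the one source consistent with every daughter is *t.
The remaining positions agree across the daughters. Check the candidate against every language:
Sedor: start from *teturdog.
  rule 1 (intervocalic lenition): teturdog → tesurdog
  rule 2 (unconditioned shift): tesurdog → tesurdoy
  ⇒ Sedor tesurdoy
Irnik: *teturdog > teturtog > teturtok  (by unconditioned shift, unconditioned shift)
No other proto-form is consistent with every reflex, so the reconstruction is *teturdog.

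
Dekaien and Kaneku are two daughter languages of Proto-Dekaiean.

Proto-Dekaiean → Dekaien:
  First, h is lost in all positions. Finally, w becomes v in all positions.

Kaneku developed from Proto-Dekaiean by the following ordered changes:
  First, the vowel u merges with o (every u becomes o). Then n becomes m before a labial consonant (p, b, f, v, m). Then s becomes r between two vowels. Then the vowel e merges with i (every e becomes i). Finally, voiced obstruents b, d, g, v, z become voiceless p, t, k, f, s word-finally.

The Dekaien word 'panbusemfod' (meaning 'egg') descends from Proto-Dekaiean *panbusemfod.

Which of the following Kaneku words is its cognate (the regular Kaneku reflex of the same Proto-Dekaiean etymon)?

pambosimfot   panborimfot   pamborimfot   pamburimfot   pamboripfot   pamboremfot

pamborimfot

Kaneku: *panbusemfod > panbosemfod > pambosemfod > pamboremfod > pamborimfod > pamborimfot  (by vowel merger, nasal place assimilation, rhotacism, vowel merger, final devoicing)
Among the options, 'pamborimfot' alone shows every Kaneku change applied in order.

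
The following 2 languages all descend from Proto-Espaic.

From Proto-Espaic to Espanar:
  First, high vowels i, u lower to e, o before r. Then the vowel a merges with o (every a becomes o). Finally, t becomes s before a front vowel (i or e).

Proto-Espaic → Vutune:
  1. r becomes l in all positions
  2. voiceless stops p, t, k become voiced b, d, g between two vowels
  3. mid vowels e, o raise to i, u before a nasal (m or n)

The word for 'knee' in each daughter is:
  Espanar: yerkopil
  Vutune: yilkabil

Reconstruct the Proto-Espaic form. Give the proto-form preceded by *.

*yirkapil

Position 2: Espanar has e, Vutune has i. Taking the neighbouring segments as reconstructed: Espanar e could go back to *e or *i; Vutune i can only go back to *i — the one source consistent with every daughter is *i.
Position 6: Espanar has p, Vutune has b. Espanar preserves p here (none of its changes turn any other segment into p), so the proto-segment is *p.
Position 5: Espanar has o, Vutune has a. Vutune preserves a here (none of its changes turn any other segment into a), so the proto-segment is *a.
This points to *yirkapil. Verify forward in each daughter:
Espanar: *yirkapil
  yirkapil → yerkapil   [pre-rhotic lowering]
  yerkapil → yerkopil   [vowel merger]
  yerkopil (rule 3 does not apply)
  giving Espanar yerkopil.
Vutune: *yirkapil > yilkapil > yilkabil  (by unconditioned shift, intervocalic voicing)
*yirkapil is the unique common source.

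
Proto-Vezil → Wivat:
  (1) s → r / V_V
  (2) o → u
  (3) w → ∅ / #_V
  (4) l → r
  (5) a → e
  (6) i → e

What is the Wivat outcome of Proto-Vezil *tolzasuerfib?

Wivat: *tolzasuerfib > tolzaruerfib > tulzaruerfib > turzaruerfib > turzeruerfib > turzeruerfeb  (by rhotacism, vowel merger, unconditioned shift, vowel merger, vowel merger)

turzeruerfeb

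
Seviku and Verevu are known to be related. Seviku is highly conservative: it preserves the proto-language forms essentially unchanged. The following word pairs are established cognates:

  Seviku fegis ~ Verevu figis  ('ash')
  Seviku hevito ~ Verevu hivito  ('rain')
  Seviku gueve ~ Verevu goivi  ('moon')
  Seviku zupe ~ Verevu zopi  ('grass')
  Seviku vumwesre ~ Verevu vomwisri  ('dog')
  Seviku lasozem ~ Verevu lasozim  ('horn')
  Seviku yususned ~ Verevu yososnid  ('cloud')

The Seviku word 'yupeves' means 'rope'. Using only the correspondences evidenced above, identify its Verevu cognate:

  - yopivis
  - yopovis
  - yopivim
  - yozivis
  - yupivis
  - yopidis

zupe ~ zopi — Seviku u corresponds to Verevu o after a consonant, before a labial obstruent.
hevito ~ hivito — Seviku e corresponds to Verevu i after a consonant, before a labial obstruent.
fegis ~ figis, vumwesre ~ vomwisri — Seviku e corresponds to Verevu i after a consonant, before a consonant other than r, m, n, p, b, f, v.
Applying these to Seviku 'yupeves':
  yupeves → yopeves   (u→o after a consonant, before a labial obstruent)
  yopeves → yopives   (e→i after a consonant, before a labial obstruent)
  yopives → yopivis   (e→i after a consonant, before a consonant other than r, m, n, p, b, f, v)
So the Verevu cognate is 'yopivis'.

yopivis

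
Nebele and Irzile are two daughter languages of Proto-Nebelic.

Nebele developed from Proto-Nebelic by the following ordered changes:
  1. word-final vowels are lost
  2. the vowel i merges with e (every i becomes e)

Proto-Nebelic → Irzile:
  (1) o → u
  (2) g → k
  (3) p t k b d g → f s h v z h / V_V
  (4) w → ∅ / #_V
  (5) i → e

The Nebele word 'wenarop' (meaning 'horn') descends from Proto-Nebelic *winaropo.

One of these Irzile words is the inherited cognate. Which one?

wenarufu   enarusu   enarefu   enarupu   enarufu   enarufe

Irzile: *winaropo > winarupu > winarufu > inarufu > enarufu  (by vowel merger, intervocalic lenition, glide loss, vowel merger)
The other candidates each miss or misapply at least one Irzile change.

enarufu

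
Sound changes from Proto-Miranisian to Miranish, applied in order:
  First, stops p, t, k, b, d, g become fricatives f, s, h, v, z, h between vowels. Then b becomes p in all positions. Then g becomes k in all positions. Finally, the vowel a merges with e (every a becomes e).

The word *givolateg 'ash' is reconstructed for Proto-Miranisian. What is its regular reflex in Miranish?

Miranish: *givolateg > givolaseg > kivolasek > kivolesek  (by intervocalic lenition, unconditioned shift, vowel merger)

kivolesek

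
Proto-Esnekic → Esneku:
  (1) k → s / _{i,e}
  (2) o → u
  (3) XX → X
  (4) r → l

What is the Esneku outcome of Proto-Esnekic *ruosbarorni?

Esneku: *ruosbarorni > ruusbarurni > rusbarurni > lusbalulni  (by vowel merger, degemination, unconditioned shift)

lusbalulni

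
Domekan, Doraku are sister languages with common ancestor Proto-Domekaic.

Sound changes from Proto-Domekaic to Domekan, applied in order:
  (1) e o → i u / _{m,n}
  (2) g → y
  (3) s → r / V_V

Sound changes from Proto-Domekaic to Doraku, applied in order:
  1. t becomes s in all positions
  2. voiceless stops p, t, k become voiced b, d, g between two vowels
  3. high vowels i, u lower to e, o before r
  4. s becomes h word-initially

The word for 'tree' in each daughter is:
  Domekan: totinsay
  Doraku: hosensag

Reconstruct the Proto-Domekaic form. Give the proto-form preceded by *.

*totensag

Position 4: Domekan has i, Doraku has e. Taking the neighbouring segments as reconstructed: Domekan i could go back to *e or *i; Doraku e can only go back to *e — the one source consistent with every daughter is *e.
Position 3: Domekan has t, Doraku has s. Domekan preserves t here (none of its changes turn any other segment into t), so the proto-segment is *t.
Position 8: Domekan has y, Doraku has g. Taking the neighbouring segments as reconstructed: Domekan y could go back to *g or *y; Doraku g can only go back to *g — the one source consistent with every daughter is *g.
Continuing position by position gives *totensag; check it forward:
Domekan: *totensag > totinsag > totinsay  (by pre-nasal raising, unconditioned shift)
Doraku: *totensag
  totensag → sosensag   [unconditioned shift]
  sosensag (rule 2 does not apply)
  sosensag (rule 3 does not apply)
  sosensag → hosensag   [debuccalisation]
  giving Doraku hosensag.
*totensag is the unique common source.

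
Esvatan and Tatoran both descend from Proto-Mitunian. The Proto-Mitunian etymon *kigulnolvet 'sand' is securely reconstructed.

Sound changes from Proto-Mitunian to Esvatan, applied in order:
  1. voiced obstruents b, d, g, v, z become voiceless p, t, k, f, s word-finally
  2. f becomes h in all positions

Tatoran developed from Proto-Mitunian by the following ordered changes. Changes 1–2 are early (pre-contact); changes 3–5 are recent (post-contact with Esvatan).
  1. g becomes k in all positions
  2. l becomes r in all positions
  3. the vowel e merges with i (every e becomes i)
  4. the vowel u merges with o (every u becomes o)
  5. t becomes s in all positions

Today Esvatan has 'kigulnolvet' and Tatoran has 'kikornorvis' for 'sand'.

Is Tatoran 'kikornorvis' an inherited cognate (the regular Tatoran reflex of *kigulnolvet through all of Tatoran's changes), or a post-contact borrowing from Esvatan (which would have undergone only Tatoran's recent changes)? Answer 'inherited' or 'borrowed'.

If inherited, *kigulnolvet would pass through all of Tatoran's changes:
Tatoran: *kigulnolvet
  kigulnolvet → kikulnolvet   [unconditioned shift]
  kikulnolvet → kikurnorvet   [unconditioned shift]
  kikurnorvet → kikurnorvit   [vowel merger]
  kikurnorvit → kikornorvit   [vowel merger]
  kikornorvit → kikornorvis   [unconditioned shift]
  giving Tatoran kikornorvis.
If borrowed from Esvatan 'kigulnolvet' after the early changes, it would undergo only the recent ones:
  rule 3 (vowel merger): kigulnolvet → kigulnolvit
  rule 4 (vowel merger): kigulnolvit → kigolnolvit
  rule 5 (unconditioned shift): kigolnolvit → kigolnolvis
  ⇒ as a loan: kigolnolvis
Tatoran 'kikornorvis' matches the inherited outcome exactly, so it is an inherited cognate, not a loan.

inherited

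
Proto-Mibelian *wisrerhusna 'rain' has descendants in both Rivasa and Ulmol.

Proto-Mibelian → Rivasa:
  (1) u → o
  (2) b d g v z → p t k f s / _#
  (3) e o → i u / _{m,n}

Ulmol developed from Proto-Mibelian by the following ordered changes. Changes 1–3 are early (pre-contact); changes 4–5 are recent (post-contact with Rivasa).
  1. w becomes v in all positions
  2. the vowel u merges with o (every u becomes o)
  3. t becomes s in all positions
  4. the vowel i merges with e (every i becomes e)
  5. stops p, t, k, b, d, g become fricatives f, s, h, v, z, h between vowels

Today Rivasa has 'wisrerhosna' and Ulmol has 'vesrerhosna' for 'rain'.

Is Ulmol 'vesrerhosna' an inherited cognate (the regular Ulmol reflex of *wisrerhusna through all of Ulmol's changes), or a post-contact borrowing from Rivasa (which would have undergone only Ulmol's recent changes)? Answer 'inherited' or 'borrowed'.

If inherited, *wisrerhusna would pass through all of Ulmol's changes:
Ulmol: *wisrerhusna > visrerhusna > visrerhosna > vesrerhosna  (by unconditioned shift, vowel merger, vowel merger)
If borrowed from Rivasa 'wisrerhosna' after the early changes, it would undergo only the recent ones:
  rule 4 (vowel merger): wisrerhosna → wesrerhosna
  rule 5 (intervocalic lenition): no change (wesrerhosna)
  ⇒ as a loan: wesrerhosna
Ulmol 'vesrerhosna' matches the inherited outcome exactly, so it is an inherited cognate, not a loan.

inherited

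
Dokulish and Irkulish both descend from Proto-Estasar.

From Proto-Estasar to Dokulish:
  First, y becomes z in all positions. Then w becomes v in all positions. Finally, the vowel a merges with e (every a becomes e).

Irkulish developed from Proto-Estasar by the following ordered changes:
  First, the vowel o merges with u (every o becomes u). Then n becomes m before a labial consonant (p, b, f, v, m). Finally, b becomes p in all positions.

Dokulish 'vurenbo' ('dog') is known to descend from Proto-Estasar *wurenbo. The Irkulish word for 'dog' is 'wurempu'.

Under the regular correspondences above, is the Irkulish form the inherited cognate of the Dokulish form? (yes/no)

yes

Derive the expected Irkulish reflex of *wurenbo:
Irkulish: *wurenbo > wurenbu > wurembu > wurempu  (by vowel merger, nasal place assimilation, unconditioned shift)
Irkulish 'wurempu' matches the regular reflex exactly, so the pair is cognate.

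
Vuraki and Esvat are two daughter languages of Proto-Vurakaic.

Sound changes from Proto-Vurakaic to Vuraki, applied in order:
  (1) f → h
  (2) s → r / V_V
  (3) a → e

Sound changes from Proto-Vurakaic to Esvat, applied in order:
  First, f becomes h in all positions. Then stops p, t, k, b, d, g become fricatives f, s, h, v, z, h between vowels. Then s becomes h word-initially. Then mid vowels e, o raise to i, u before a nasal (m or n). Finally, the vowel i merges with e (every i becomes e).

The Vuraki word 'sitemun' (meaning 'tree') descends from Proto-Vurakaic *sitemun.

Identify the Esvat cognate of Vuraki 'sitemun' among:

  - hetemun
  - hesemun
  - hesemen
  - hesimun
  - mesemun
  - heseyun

hesemun

Esvat: start from *sitemun.
  rule 1: no change — sitemun
  rule 2 (intervocalic lenition): sitemun → sisemun
  rule 3 (debuccalisation): sisemun → hisemun
  rule 4 (pre-nasal raising): hisemun → hisimun
  rule 5 (vowel merger): hisimun → hesemun
  ⇒ Esvat hesemun
The other candidates each miss or misapply at least one Esvat change.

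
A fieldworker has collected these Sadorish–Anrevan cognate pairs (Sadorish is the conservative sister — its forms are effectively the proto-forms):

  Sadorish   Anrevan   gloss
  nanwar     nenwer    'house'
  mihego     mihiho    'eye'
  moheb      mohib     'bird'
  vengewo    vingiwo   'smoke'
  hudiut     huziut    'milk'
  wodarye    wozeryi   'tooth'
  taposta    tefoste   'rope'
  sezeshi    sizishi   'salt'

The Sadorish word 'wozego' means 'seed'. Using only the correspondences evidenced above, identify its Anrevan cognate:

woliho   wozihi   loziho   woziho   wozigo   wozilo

mihego ~ mihiho, vengewo ~ vingiwo — Sadorish e corresponds to Anrevan i after a consonant, before a consonant other than r, m, n, p, b, f, v.
mihego ~ mihiho — Sadorish g corresponds to Anrevan h between vowels (before a back vowel).
Applying these to Sadorish 'wozego':
  wozego → wozigo   (e→i after a consonant, before a consonant other than r, m, n, p, b, f, v)
  wozigo → woziho   (g→h between vowels (before a back vowel))
So the Anrevan cognate is 'woziho'.

woziho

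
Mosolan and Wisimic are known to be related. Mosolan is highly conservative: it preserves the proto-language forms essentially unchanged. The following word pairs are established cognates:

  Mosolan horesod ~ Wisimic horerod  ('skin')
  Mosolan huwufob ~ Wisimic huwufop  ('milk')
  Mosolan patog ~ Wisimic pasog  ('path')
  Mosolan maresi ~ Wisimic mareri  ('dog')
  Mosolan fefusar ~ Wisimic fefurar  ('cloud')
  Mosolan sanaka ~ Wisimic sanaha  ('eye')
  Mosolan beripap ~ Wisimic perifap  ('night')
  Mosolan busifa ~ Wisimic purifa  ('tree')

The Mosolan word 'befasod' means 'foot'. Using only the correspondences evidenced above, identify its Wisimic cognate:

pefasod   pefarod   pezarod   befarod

pefarod

beripap ~ perifap — Mosolan b corresponds to Wisimic p word-initially before a front vowel.
horesod ~ horerod — Mosolan s corresponds to Wisimic r between vowels (before a back vowel).
Applying these to Mosolan 'befasod':
  befasod → pefasod   (b→p word-initially before a front vowel)
  pefasod → pefarod   (s→r between vowels (before a back vowel))
So the Wisimic cognate is 'pefarod'.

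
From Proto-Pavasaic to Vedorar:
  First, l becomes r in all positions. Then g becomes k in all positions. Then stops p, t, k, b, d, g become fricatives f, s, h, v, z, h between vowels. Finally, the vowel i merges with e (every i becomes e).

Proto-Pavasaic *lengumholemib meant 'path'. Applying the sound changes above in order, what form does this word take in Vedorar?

renkumhoremeb

Vedorar: *lengumholemib > rengumhoremib > renkumhoremib > renkumhoremeb  (by unconditioned shift, unconditioned shift, vowel merger)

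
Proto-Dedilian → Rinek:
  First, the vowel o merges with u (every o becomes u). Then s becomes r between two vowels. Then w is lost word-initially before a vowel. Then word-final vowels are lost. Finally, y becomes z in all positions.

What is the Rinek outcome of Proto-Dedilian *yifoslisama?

zifusliram

Rinek: *yifoslisama
  yifoslisama → yifuslisama   [vowel merger]
  yifuslisama → yifuslirama   [rhotacism]
  yifuslirama (rule 3 does not apply)
  yifuslirama → yifusliram   [apocope]
  yifusliram → zifusliram   [unconditioned shift]
  giving Rinek zifusliram.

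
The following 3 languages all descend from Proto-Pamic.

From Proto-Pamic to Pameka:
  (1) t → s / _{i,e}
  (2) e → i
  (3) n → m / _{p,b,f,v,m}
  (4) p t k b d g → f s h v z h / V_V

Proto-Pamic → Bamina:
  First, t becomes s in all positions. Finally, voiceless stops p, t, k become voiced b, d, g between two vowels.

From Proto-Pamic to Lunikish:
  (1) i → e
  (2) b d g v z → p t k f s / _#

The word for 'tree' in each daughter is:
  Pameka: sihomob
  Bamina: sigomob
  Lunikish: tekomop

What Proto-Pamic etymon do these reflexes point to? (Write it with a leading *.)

Position 1: Pameka has s, Bamina has s, Lunikish has t. Taking the neighbouring segments as reconstructed: Pameka s could go back to *t or *s; Bamina s could go back to *t or *s; Lunikish t can only go back to *t — the one source consistent with every daughter is *t.
Position 7: Pameka has b, Bamina has b, Lunikish has p. Pameka preserves b here (none of its changes turn any other segment into b), so the proto-segment is *b.
Position 3: Pameka has h, Bamina has g, Lunikish has k. Taking the neighbouring segments as reconstructed: Pameka h could go back to *k or *g or *h; Bamina g could go back to *k or *g; Lunikish k can only go back to *k — the one source consistent with every daughter is *k.
Verify the candidate proto-form against each daughter:
Pameka: *tikomob > sikomob > sihomob  (by palatalisation, intervocalic lenition)
Bamina: *tikomob
  tikomob → sikomob   [unconditioned shift]
  sikomob → sigomob   [intervocalic voicing]
  giving Bamina sigomob.
Lunikish: *tikomob
  tikomob → tekomob   [vowel merger]
  tekomob → tekomop   [final devoicing]
  giving Lunikish tekomop.
Only *tikomob yields all of Pameka sihomob, Bamina sigomob, Lunikish tekomop.

*tikomob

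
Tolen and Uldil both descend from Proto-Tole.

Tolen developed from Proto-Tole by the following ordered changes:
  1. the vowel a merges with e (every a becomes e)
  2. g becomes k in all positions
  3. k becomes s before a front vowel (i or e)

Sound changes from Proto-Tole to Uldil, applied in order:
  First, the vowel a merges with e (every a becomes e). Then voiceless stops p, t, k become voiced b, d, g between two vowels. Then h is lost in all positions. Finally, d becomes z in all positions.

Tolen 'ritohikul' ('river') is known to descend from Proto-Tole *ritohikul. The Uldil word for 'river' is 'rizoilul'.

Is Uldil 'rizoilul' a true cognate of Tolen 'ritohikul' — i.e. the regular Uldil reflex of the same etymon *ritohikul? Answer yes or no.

no

Derive the expected Uldil reflex of *ritohikul:
Uldil: *ritohikul
  ritohikul (rule 1 does not apply)
  ritohikul → ridohigul   [intervocalic voicing]
  ridohigul → ridoigul   [h-loss]
  ridoigul → rizoigul   [unconditioned shift]
  giving Uldil rizoigul.
The regular Uldil reflex would be 'rizoigul', but the attested form is 'rizoilul'. The correspondence is irregular, so they are not cognates (the Uldil form has a different source).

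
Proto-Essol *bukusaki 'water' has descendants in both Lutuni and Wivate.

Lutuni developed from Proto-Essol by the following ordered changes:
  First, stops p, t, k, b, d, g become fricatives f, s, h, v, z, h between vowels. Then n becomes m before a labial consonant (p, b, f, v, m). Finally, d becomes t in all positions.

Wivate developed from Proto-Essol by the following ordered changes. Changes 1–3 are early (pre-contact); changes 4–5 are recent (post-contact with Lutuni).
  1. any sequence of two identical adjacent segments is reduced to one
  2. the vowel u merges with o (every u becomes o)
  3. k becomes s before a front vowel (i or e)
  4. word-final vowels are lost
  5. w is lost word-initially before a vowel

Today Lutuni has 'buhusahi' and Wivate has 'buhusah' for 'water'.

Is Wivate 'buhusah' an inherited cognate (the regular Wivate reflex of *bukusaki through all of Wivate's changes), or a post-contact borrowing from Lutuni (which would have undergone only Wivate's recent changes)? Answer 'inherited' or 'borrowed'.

If inherited, *bukusaki would pass through all of Wivate's changes:
Wivate: *bukusaki
  bukusaki (rule 1 does not apply)
  bukusaki → bokosaki   [vowel merger]
  bokosaki → bokosasi   [palatalisation]
  bokosasi → bokosas   [apocope]
  bokosas (rule 5 does not apply)
  giving Wivate bokosas.
If borrowed from Lutuni 'buhusahi' after the early changes, it would undergo only the recent ones:
  rule 4 (apocope): buhusahi → buhusah
  rule 5 (glide loss): no change (buhusah)
  ⇒ as a loan: buhusah
Wivate 'buhusah' matches the loan outcome 'buhusah', not the inherited 'bokosas' — it skipped the early Wivate changes, so it was borrowed from Lutuni.

borrowed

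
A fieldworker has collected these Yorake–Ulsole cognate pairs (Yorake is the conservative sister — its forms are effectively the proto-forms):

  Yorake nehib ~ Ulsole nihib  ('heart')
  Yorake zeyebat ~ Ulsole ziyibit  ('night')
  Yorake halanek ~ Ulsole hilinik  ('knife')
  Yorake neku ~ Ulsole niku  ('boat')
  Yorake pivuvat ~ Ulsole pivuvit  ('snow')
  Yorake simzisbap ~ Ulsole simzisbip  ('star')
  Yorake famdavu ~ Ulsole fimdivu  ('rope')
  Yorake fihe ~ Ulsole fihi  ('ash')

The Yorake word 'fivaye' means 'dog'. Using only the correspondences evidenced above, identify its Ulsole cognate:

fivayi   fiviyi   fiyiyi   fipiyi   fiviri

zeyebat ~ ziyibit, halanek ~ hilinik — Yorake a corresponds to Ulsole i after a consonant, before a consonant other than r, m, n, p, b, f, v.
fihe ~ fihi — Yorake e corresponds to Ulsole i word-finally.
Applying these to Yorake 'fivaye':
  fivaye → fiviye   (a→i after a consonant, before a consonant other than r, m, n, p, b, f, v)
  fiviye → fiviyi   (e→i word-finally)
So the Ulsole cognate is 'fiviyi'.

fiviyi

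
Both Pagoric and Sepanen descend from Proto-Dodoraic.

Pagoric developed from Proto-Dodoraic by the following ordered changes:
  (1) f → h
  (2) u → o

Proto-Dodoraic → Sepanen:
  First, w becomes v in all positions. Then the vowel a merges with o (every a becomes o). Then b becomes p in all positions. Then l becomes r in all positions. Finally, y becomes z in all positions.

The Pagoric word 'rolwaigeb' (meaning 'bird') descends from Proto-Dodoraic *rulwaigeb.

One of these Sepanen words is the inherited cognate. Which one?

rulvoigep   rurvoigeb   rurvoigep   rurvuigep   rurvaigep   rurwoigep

rurvoigep

Sepanen: start from *rulwaigeb.
  rule 1 (unconditioned shift): rulwaigeb → rulvaigeb
  rule 2 (vowel merger): rulvaigeb → rulvoigeb
  rule 3 (unconditioned shift): rulvoigeb → rulvoigep
  rule 4 (unconditioned shift): rulvoigep → rurvoigep
  rule 5: no change — rurvoigep
  ⇒ Sepanen rurvoigep
Only 'rurvoigep' matches the regular Sepanen development of *rulwaigeb.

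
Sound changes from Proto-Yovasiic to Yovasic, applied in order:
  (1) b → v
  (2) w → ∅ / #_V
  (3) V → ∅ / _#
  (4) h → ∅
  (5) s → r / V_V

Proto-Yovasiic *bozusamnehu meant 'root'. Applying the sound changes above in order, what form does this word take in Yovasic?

Yovasic: *bozusamnehu > vozusamnehu > vozusamneh > vozusamne > vozuramne  (by unconditioned shift, apocope, h-loss, rhotacism)

vozuramne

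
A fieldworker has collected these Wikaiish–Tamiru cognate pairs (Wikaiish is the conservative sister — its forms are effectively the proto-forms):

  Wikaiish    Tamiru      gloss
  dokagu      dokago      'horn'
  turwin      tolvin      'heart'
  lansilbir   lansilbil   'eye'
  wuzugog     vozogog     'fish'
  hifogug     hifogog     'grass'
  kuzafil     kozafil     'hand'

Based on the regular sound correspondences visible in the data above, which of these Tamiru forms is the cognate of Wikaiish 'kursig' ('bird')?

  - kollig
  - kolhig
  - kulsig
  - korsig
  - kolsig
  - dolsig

kolsig

turwin ~ tolvin — Wikaiish u corresponds to Tamiru o after a consonant, before r.
turwin ~ tolvin — Wikaiish r corresponds to Tamiru l after a vowel, before a consonant other than r, m, n, p, b, f, v.
Applying these to Wikaiish 'kursig':
  kursig → korsig   (u→o after a consonant, before r)
  korsig → kolsig   (r→l after a vowel, before a consonant other than r, m, n, p, b, f, v)
So the Tamiru cognate is 'kolsig'.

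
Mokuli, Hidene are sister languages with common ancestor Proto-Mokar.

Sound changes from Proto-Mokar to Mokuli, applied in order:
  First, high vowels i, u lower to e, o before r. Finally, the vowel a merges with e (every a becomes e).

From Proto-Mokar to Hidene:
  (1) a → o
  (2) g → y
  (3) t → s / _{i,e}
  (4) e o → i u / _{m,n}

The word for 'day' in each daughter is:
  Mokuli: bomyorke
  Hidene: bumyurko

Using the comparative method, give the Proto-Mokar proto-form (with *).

*bomyurka

Position 8: Mokuli has e, Hidene has o. Taking the neighbouring segments as reconstructed: Mokuli e could go back to *a or *e; Hidene o could go back to *a or *o — the one source consistent with every daughter is *a.
Position 5: Mokuli has o, Hidene has u. Taking the neighbouring segments as reconstructed: Mokuli o could go back to *o or *u; Hidene u can only go back to *u — the one source consistent with every daughter is *u.
Position 2: Mokuli has o, Hidene has u. Taking the neighbouring segments as reconstructed: Mokuli o can only go back to *o; Hidene u could go back to *a or *o or *u — the one source consistent with every daughter is *o.
Continuing position by position gives *bomyurka; check it forward:
Mokuli: *bomyurka
  bomyurka → bomyorka   [pre-rhotic lowering]
  bomyorka → bomyorke   [vowel merger]
  giving Mokuli bomyorke.
Hidene: *bomyurka > bomyurko > bumyurko  (by vowel merger, pre-nasal raising)
Only *bomyurka yields all of Mokuli bomyorke, Hidene bumyurko.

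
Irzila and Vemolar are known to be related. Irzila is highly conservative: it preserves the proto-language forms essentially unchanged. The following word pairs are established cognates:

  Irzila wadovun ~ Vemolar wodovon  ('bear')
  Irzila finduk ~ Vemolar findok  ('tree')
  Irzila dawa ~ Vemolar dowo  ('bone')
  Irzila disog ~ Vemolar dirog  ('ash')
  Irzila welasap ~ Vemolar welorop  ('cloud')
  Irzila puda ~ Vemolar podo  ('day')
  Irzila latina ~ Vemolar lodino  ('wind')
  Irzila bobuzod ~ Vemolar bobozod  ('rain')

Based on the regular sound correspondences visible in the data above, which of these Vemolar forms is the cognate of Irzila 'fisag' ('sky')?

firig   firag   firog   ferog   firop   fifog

firog

welasap ~ welorop — Irzila s corresponds to Vemolar r between vowels (before a back vowel).
wadovun ~ wodovon, dawa ~ dowo — Irzila a corresponds to Vemolar o after a consonant, before a consonant other than r, m, n, p, b, f, v.
Applying these to Irzila 'fisag':
  fisag → firag   (s→r between vowels (before a back vowel))
  firag → firog   (a→o after a consonant, before a consonant other than r, m, n, p, b, f, v)
So the Vemolar cognate is 'firog'.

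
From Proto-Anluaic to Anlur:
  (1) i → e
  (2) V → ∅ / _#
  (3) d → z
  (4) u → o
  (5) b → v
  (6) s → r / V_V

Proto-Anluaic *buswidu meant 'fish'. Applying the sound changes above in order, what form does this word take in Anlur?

voswez

Anlur: *buswidu
  buswidu → buswedu   [vowel merger]
  buswedu → buswed   [apocope]
  buswed → buswez   [unconditioned shift]
  buswez → boswez   [vowel merger]
  boswez → voswez   [unconditioned shift]
  voswez (rule 6 does not apply)
  giving Anlur voswez.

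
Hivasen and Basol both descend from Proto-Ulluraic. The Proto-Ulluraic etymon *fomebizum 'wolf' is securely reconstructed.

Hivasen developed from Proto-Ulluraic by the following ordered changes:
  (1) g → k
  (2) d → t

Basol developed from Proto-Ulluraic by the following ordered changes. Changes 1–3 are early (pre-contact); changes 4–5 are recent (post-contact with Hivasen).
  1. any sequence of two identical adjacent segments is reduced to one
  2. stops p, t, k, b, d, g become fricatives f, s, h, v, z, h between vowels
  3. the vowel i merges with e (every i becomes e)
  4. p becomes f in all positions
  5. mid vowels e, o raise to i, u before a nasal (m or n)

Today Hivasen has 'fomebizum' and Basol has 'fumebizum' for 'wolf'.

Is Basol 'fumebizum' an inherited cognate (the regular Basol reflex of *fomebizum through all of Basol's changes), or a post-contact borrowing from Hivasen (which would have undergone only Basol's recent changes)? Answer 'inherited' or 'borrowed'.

borrowed

If inherited, *fomebizum would pass through all of Basol's changes:
Basol: *fomebizum > fomevizum > fomevezum > fumevezum  (by intervocalic lenition, vowel merger, pre-nasal raising)
If borrowed from Hivasen 'fomebizum' after the early changes, it would undergo only the recent ones:
  rule 4 (unconditioned shift): no change (fomebizum)
  rule 5 (pre-nasal raising): fomebizum → fumebizum
  ⇒ as a loan: fumebizum
Basol 'fumebizum' matches the loan outcome 'fumebizum', not the inherited 'fumevezum' — it skipped the early Basol changes, so it was borrowed from Hivasen.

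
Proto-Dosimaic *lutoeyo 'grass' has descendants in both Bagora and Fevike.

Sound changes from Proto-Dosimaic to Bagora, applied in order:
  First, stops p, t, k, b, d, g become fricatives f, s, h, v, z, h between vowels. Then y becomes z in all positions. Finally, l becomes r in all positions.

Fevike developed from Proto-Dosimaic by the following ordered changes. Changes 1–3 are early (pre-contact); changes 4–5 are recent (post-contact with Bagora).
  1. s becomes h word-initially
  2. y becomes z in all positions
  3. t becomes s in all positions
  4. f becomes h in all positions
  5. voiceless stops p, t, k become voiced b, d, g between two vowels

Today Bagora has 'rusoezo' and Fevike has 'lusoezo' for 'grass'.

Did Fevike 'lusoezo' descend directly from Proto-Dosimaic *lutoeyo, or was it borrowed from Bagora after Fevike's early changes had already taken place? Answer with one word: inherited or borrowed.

If inherited, *lutoeyo would pass through all of Fevike's changes:
Fevike: start from *lutoeyo.
  rule 1: no change — lutoeyo
  rule 2 (unconditioned shift): lutoeyo → lutoezo
  rule 3 (unconditioned shift): lutoezo → lusoezo
  rule 4: no change — lusoezo
  rule 5: no change — lusoezo
  ⇒ Fevike lusoezo
If borrowed from Bagora 'rusoezo' after the early changes, it would undergo only the recent ones:
  rule 4 (unconditioned shift): no change (rusoezo)
  rule 5 (intervocalic voicing): no change (rusoezo)
  ⇒ as a loan: rusoezo
Fevike 'lusoezo' matches the inherited outcome exactly, so it is an inherited cognate, not a loan.

inherited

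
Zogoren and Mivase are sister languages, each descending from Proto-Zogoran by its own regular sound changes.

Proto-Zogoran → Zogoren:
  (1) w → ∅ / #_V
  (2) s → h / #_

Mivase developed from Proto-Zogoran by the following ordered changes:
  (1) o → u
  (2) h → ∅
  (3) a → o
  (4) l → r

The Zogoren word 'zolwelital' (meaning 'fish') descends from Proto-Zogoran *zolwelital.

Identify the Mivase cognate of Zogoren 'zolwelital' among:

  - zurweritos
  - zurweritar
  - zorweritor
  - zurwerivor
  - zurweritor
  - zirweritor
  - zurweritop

Mivase: *zolwelital
  zolwelital → zulwelital   [vowel merger]
  zulwelital (rule 2 does not apply)
  zulwelital → zulwelitol   [vowel merger]
  zulwelitol → zurweritor   [unconditioned shift]
  giving Mivase zurweritor.
Among the options, 'zurweritor' alone shows every Mivase change applied in order.

zurweritor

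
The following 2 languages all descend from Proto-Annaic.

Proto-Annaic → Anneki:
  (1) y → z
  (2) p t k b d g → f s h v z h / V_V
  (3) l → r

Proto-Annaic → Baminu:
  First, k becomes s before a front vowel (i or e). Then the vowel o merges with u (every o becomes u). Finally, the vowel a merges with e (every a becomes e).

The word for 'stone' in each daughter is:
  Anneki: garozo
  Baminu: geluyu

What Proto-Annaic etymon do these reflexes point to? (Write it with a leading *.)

*galoyo

Position 6: Anneki has o, Baminu has u. Anneki preserves o here (none of its changes turn any other segment into o), so the proto-segment is *o.
Position 3: Anneki has r, Baminu has l. Baminu preserves l here (none of its changes turn any other segment into l), so the proto-segment is *l.
This points to *galoyo. Verify forward in each daughter:
Anneki: *galoyo > galozo > garozo  (by unconditioned shift, unconditioned shift)
Baminu: *galoyo > galuyu > geluyu  (by vowel merger, vowel merger)
No other proto-form is consistent with every reflex, so the reconstruction is *galoyo.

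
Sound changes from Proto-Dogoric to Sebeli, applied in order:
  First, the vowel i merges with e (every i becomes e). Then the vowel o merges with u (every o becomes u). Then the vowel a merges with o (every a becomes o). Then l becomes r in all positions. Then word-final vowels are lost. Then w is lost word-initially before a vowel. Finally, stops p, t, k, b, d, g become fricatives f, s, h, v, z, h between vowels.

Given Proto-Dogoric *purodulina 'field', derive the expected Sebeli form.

Sebeli: start from *purodulina.
  rule 1 (vowel merger): purodulina → purodulena
  rule 2 (vowel merger): purodulena → purudulena
  rule 3 (vowel merger): purudulena → puruduleno
  rule 4 (unconditioned shift): puruduleno → purudureno
  rule 5 (apocope): purudureno → puruduren
  rule 6: no change — puruduren
  rule 7 (intervocalic lenition): puruduren → puruzuren
  ⇒ Sebeli puruzuren

puruzuren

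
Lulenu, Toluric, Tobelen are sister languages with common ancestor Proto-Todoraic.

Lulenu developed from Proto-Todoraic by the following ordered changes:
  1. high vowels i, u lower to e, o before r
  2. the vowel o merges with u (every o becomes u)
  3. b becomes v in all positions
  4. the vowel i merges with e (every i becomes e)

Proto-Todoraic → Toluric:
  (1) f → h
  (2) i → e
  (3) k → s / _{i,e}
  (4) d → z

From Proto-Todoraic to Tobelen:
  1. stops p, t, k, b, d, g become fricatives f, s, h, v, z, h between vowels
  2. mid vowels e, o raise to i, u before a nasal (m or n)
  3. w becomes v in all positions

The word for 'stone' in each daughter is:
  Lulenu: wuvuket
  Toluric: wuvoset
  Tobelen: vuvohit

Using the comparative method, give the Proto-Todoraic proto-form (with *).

*wuvokit

Position 6: Lulenu has e, Toluric has e, Tobelen has i. Taking the neighbouring segments as reconstructed: Lulenu e could go back to *e or *i; Toluric e could go back to *e or *i; Tobelen i can only go back to *i — the one source consistent with every daughter is *i.
Position 1: Lulenu has w, Toluric has w, Tobelen has v. Lulenu preserves w here (none of its changes turn any other segment into w), so the proto-segment is *w.
Verify the candidate proto-form against each daughter:
Lulenu: *wuvokit > wuvukit > wuvuket  (by vowel merger, vowel merger)
Toluric: start from *wuvokit.
  rule 1: no change — wuvokit
  rule 2 (vowel merger): wuvokit → wuvoket
  rule 3 (palatalisation): wuvoket → wuvoset
  rule 4: no change — wuvoset
  ⇒ Toluric wuvoset
Tobelen: start from *wuvokit.
  rule 1 (intervocalic lenition): wuvokit → wuvohit
  rule 2: no change — wuvohit
  rule 3 (unconditioned shift): wuvohit → vuvohit
  ⇒ Tobelen vuvohit
*wuvokit is the unique common source.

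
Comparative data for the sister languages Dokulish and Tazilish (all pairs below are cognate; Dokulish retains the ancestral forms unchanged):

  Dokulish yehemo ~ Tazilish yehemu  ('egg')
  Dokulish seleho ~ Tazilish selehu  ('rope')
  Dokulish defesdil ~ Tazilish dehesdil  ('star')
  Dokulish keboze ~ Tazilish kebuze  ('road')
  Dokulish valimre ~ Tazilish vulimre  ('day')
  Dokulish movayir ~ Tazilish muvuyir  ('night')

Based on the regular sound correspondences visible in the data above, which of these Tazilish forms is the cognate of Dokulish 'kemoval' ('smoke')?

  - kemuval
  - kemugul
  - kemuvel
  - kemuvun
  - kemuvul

movayir ~ muvuyir — Dokulish o corresponds to Tazilish u after a consonant, before a labial obstruent.
valimre ~ vulimre, movayir ~ muvuyir — Dokulish a corresponds to Tazilish u after a consonant, before a consonant other than r, m, n, p, b, f, v.
Applying these to Dokulish 'kemoval':
  kemoval → kemuval   (o→u after a consonant, before a labial obstruent)
  kemuval → kemuvul   (a→u after a consonant, before a consonant other than r, m, n, p, b, f, v)
So the Tazilish cognate is 'kemuvul'.

kemuvul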